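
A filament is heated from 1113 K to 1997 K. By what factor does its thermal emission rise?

P ∝ T⁴, so the ratio is (1997/1113)⁴ = (1.794)⁴ = 10.4.

ratio ≈ 10.4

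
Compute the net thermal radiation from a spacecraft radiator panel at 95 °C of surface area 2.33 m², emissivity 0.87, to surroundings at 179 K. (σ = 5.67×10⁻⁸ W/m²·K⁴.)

Q ≈ 1990 W

Convert: 95 °C = 368 K.
Q = εσA(T⁴ − T_s⁴). T⁴ − T_s⁴ = (368)⁴ − (179)⁴ = 1.83×10^10 − 1.03×10^9 = 1.73×10^10 K⁴.
Q = 0.87 × 5.67×10⁻⁸ × 2.33 × 1.73×10^10 = 1990 W.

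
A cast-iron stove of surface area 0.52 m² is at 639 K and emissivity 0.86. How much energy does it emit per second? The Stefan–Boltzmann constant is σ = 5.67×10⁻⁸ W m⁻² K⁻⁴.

Stefan–Boltzmann: P = εσAT⁴ = 0.86 × 5.67×10⁻⁸ × 0.520 × (639)⁴ = 0.86 × 5.67×10⁻⁸ × 0.520 × 1.67×10^11.
P = 4230 W.

P ≈ 4230 W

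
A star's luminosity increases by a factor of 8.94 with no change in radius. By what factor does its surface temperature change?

factor ≈ 1.73

P ∝ T⁴ ⇒ T ∝ P^(1/4), so T scales by (8.94)^(1/4) = 1.73.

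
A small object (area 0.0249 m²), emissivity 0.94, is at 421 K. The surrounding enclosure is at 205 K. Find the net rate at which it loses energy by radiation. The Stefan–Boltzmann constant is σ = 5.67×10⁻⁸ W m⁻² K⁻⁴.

Q = εσA(T⁴ − T_s⁴). T⁴ − T_s⁴ = (421)⁴ − (205)⁴ = 3.14×10^10 − 1.77×10^9 = 2.96×10^10 K⁴.
Q = 0.94 × 5.67×10⁻⁸ × 0.0249 × 2.96×10^10 = 39.3 W.

Q ≈ 39.3 W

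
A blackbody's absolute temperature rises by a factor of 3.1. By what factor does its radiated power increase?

P ∝ T⁴, so the power scales as (3.1)⁴ = 92.4.

factor ≈ 92.4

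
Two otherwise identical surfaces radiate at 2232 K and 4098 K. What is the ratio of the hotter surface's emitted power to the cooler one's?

P ∝ T⁴, so the ratio is (4098/2232)⁴ = (1.836)⁴ = 11.4.

ratio ≈ 11.4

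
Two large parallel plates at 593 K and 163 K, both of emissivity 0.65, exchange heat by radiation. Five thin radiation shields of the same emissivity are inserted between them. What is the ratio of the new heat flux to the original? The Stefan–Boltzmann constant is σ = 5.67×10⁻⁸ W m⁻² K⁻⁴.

With N identical shields there are N+1 = 6 gaps in series, each with the same radiative resistance, so the flux falls to 1/(N+1) of its unshielded value.

ratio ≈ 0.167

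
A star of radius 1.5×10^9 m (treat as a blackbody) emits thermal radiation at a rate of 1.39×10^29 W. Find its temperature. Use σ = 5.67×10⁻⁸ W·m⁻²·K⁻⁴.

A = 4πr² = 4π × (1.5×10^9)² = 2.83×10^19 m².
From P = σAT⁴, T = (P / σA)^(1/4) = (1.39×10^29 / (5.67×10⁻⁸ × 2.83×10^19))^(1/4).
T = (8.67×10^16)^(1/4) = 17200 K.

T ≈ 17200 K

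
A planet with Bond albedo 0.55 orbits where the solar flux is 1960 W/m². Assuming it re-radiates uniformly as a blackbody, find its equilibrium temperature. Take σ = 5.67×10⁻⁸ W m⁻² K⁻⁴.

T ≈ 250 K

Power absorbed = (1−a)S·πR²; power emitted = 4πR²σT⁴. Equating and cancelling πR²:
T = ((1−a)S / 4σ)^(1/4) = (882 / (4 × 5.67×10⁻⁸))^(1/4) = (3.89×10^9)^(1/4).
T = 250 K.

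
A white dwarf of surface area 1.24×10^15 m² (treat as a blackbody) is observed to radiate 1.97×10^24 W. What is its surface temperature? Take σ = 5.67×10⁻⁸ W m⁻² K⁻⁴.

From P = σAT⁴, T = (P / σA)^(1/4) = (1.97×10^24 / (5.67×10⁻⁸ × 1.24×10^15))^(1/4).
T = (2.80×10^16)^(1/4) = 12900 K.

T ≈ 12900 K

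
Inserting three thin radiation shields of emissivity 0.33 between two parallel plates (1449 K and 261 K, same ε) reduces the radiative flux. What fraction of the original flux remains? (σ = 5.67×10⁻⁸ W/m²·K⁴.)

ratio ≈ 0.250

With N identical shields there are N+1 = 4 gaps in series, each with the same radiative resistance, so the flux falls to 1/(N+1) of its unshielded value.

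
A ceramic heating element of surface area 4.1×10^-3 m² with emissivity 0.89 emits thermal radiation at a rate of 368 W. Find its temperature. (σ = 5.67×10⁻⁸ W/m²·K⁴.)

T ≈ 1150 K

From P = εσAT⁴, T = (P / εσA)^(1/4) = (368 / (0.89 × 5.67×10⁻⁸ × 4.10×10^-3))^(1/4).
T = (1.78×10^12)^(1/4) = 1150 K.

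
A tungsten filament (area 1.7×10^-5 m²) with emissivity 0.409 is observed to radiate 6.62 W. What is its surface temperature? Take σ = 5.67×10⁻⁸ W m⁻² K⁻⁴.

From P = εσAT⁴, T = (P / εσA)^(1/4) = (6.62 / (0.409 × 5.67×10⁻⁸ × 1.70×10^-5))^(1/4).
T = (1.68×10^13)^(1/4) = 2020 K.

T ≈ 2020 K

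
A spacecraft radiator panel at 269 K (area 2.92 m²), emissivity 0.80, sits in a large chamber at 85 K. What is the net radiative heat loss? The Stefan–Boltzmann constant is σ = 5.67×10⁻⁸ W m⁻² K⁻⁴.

Q ≈ 687 W

Q = εσA(T⁴ − T_s⁴). T⁴ − T_s⁴ = (269)⁴ − (85)⁴ = 5.24×10^9 − 5.22×10^7 = 5.18×10^9 K⁴.
Q = 0.80 × 5.67×10⁻⁸ × 2.92 × 5.18×10^9 = 687 W.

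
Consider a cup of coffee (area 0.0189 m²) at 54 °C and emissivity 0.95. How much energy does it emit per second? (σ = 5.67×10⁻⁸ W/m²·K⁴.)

54 °C = 327 K.
P = εσAT⁴ = 0.95 × 5.67×10⁻⁸ × 0.0189 × (327)⁴ = 0.95 × 5.67×10⁻⁸ × 0.0189 × 1.14×10^10.
P = 11.6 W.

P ≈ 11.6 W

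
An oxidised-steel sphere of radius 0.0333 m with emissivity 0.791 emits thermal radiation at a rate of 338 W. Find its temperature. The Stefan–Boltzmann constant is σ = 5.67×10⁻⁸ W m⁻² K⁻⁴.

T ≈ 858 K

A = 4πr² = 4π × (0.0333)² = 0.0139 m².
From P = εσAT⁴, T = (P / εσA)^(1/4) = (338 / (0.791 × 5.67×10⁻⁸ × 0.0139))^(1/4).
T = (5.41×10^11)^(1/4) = 858 K.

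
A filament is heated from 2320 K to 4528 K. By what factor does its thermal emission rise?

P ∝ T⁴, so the ratio is (4528/2320)⁴ = (1.952)⁴ = 14.5.

ratio ≈ 14.5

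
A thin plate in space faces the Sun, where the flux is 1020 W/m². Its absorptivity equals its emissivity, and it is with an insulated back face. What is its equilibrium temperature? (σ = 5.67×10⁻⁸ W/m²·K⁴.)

T ≈ 366 K

Absorbed flux αS = emitted flux εσT⁴ (one radiating face); with α = ε, T = (S/σ)^(1/4).
T = (1020 / 5.67×10⁻⁸)^(1/4) = (1.80×10^10)^(1/4).
T = 366 K.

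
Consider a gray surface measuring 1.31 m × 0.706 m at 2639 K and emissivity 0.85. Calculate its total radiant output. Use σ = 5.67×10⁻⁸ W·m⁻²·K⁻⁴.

P ≈ 2.16×10^6 W

A = 1.31 × 0.706 = 0.925 m².
P = εσAT⁴ = 0.85 × 5.67×10⁻⁸ × 0.925 × (2639)⁴ = 0.85 × 5.67×10⁻⁸ × 0.925 × 4.85×10^13.
P = 2.16×10^6 W.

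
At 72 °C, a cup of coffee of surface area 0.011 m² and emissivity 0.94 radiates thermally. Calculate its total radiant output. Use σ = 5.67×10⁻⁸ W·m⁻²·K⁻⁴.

72 °C = 345 K.
Stefan–Boltzmann: P = εσAT⁴ = 0.94 × 5.67×10⁻⁸ × 0.0110 × (345)⁴ = 0.94 × 5.67×10⁻⁸ × 0.0110 × 1.42×10^10.
P = 8.31 W.

P ≈ 8.31 W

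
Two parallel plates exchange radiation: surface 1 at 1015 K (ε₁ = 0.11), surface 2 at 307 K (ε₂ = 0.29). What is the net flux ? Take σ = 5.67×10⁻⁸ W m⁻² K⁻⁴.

For two large parallel gray plates, q = σ(T₁⁴ − T₂⁴) / (1/ε₁ + 1/ε₂ − 1).
1/ε₁ + 1/ε₂ − 1 = 1/0.11 + 1/0.29 − 1 = 11.54.
T₁⁴ − T₂⁴ = 1.06×10^12 − 8.88×10^9 = 1.05×10^12 K⁴.
q = 5.67×10⁻⁸ × 1.05×10^12 / 11.54 = 5170 W/m².

q ≈ 5170 W/m²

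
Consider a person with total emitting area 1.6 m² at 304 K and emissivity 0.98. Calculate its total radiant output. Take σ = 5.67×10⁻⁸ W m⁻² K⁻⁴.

P ≈ 759 W

P = εσAT⁴ = 0.98 × 5.67×10⁻⁸ × 1.60 × (304)⁴ = 0.98 × 5.67×10⁻⁸ × 1.60 × 8.54×10^9.
P = 759 W.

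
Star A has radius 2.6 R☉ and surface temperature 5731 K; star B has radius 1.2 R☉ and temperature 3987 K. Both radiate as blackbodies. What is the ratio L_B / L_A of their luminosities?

L_B/L_A ≈ 0.0499

L = 4πR²σT⁴ ∝ R²T⁴, so L_B/L_A = (1.2/2.6)² × (3987/5731)⁴ = 0.213 × 0.234 = 0.0499.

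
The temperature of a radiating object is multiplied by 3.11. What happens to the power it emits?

factor ≈ 93.5

P ∝ T⁴, so the power scales as (3.11)⁴ = 93.5.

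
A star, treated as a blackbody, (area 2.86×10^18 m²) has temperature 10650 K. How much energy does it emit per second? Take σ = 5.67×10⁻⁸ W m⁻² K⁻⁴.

P = σAT⁴ = 5.67×10⁻⁸ × 2.86×10^18 × (10650)⁴ = 5.67×10⁻⁸ × 2.86×10^18 × 1.29×10^16.
P = 2.09×10^27 W.

P ≈ 2.09×10^27 W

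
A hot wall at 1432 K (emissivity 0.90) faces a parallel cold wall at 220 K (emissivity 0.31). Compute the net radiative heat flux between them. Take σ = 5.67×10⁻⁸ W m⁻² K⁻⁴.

q ≈ 71400 W/m²

For two large parallel gray plates, q = σ(T₁⁴ − T₂⁴) / (1/ε₁ + 1/ε₂ − 1).
1/ε₁ + 1/ε₂ − 1 = 1/0.90 + 1/0.31 − 1 = 3.337.
T₁⁴ − T₂⁴ = 4.21×10^12 − 2.34×10^9 = 4.20×10^12 K⁴.
q = 5.67×10⁻⁸ × 4.20×10^12 / 3.337 = 71400 W/m².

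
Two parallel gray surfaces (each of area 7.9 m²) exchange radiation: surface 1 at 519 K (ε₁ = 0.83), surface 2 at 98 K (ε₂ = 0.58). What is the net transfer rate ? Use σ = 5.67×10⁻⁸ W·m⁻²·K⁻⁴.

For two large parallel gray plates, q = σ(T₁⁴ − T₂⁴) / (1/ε₁ + 1/ε₂ − 1).
1/ε₁ + 1/ε₂ − 1 = 1/0.83 + 1/0.58 − 1 = 1.929.
T₁⁴ − T₂⁴ = 7.26×10^10 − 9.22×10^7 = 7.25×10^10 K⁴.
q = 5.67×10⁻⁸ × 7.25×10^10 / 1.929 = 2130 W/m².
Q = q·A = 2130 × 7.9 = 16800 W.

Q ≈ 16800 W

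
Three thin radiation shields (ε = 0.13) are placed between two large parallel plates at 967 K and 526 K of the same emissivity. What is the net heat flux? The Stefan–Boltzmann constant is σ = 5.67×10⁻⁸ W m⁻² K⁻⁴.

q ≈ 786 W/m²

Each of the 4 gaps contributes resistance (2/ε − 1) = 2/0.13 − 1 = 14.38; total = 57.54.
q = σ(T₁⁴ − T₂⁴) / 57.54 = 5.67×10⁻⁸ × 7.98×10^11 / 57.54 = 786 W/m².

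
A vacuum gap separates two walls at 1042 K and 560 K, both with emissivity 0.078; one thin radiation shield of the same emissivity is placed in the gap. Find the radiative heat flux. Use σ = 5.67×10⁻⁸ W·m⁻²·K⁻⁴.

Each of the 2 gaps contributes resistance (2/ε − 1) = 2/0.078 − 1 = 24.64; total = 49.28.
q = σ(T₁⁴ − T₂⁴) / 49.28 = 5.67×10⁻⁸ × 1.08×10^12 / 49.28 = 1240 W/m².

q ≈ 1240 W/m²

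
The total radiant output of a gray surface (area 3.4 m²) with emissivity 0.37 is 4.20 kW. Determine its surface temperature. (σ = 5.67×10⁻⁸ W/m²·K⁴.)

From P = εσAT⁴, T = (P / εσA)^(1/4) = (4200 / (0.37 × 5.67×10⁻⁸ × 3.40))^(1/4).
T = (5.89×10^10)^(1/4) = 493 K.

T ≈ 493 K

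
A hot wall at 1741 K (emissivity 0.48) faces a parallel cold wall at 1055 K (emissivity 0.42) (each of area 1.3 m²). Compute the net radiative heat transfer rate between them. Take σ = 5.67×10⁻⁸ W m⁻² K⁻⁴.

Q ≈ 1.69×10^5 W

For two large parallel gray plates, q = σ(T₁⁴ − T₂⁴) / (1/ε₁ + 1/ε₂ − 1).
1/ε₁ + 1/ε₂ − 1 = 1/0.48 + 1/0.42 − 1 = 3.464.
T₁⁴ − T₂⁴ = 9.19×10^12 − 1.24×10^12 = 7.95×10^12 K⁴.
q = 5.67×10⁻⁸ × 7.95×10^12 / 3.464 = 1.30×10^5 W/m².
Q = q·A = 1.30×10^5 × 1.3 = 1.69×10^5 W.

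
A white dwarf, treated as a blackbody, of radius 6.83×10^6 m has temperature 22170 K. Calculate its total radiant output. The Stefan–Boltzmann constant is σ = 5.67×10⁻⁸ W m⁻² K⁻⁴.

P ≈ 8.03×10^24 W

A = 4πr² = 4π × (6.83×10^6)² = 5.86×10^14 m².
P = σAT⁴ = 5.67×10⁻⁸ × 5.86×10^14 × (22170)⁴ = 5.67×10⁻⁸ × 5.86×10^14 × 2.42×10^17.
P = 8.03×10^24 W.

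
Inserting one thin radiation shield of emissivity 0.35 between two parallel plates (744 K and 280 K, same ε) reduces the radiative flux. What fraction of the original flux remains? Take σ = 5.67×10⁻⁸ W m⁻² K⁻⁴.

ratio ≈ 0.500

With N identical shields there are N+1 = 2 gaps in series, each with the same radiative resistance, so the flux falls to 1/(N+1) of its unshielded value.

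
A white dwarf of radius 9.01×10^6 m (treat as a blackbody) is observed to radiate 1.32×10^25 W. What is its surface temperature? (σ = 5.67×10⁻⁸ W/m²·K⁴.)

A = 4πr² = 4π × (9.01×10^6)² = 1.02×10^15 m².
From P = σAT⁴, T = (P / σA)^(1/4) = (1.32×10^25 / (5.67×10⁻⁸ × 1.02×10^15))^(1/4).
T = (2.28×10^17)^(1/4) = 21900 K.

T ≈ 21900 K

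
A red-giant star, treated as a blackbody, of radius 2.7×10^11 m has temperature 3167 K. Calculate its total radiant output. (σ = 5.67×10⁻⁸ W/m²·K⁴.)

A = 4πr² = 4π × (2.7×10^11)² = 9.16×10^23 m².
P = σAT⁴ = 5.67×10⁻⁸ × 9.16×10^23 × (3167)⁴ = 5.67×10⁻⁸ × 9.16×10^23 × 1.01×10^14.
P = 5.23×10^30 W.

P ≈ 5.23×10^30 W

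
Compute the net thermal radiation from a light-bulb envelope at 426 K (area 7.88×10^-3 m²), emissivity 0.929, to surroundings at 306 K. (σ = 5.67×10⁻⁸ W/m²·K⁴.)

Q = εσA(T⁴ − T_s⁴). T⁴ − T_s⁴ = (426)⁴ − (306)⁴ = 3.29×10^10 − 8.77×10^9 = 2.42×10^10 K⁴.
Q = 0.929 × 5.67×10⁻⁸ × 7.88×10^-3 × 2.42×10^10 = 10.0 W.

Q ≈ 10.0 W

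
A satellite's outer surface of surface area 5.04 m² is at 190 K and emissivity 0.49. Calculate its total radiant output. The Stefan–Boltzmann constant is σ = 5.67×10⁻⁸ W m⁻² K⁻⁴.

P = εσAT⁴ = 0.49 × 5.67×10⁻⁸ × 5.04 × (190)⁴ = 0.49 × 5.67×10⁻⁸ × 5.04 × 1.30×10^9.
P = 182 W.

P ≈ 182 W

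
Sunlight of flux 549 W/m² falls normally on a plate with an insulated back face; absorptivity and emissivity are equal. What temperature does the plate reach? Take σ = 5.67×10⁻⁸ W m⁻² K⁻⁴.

Absorbed flux αS = emitted flux εσT⁴ (one radiating face); with α = ε, T = (S/σ)^(1/4).
T = (549 / 5.67×10⁻⁸)^(1/4) = (9.68×10^9)^(1/4).
T = 314 K.

T ≈ 314 K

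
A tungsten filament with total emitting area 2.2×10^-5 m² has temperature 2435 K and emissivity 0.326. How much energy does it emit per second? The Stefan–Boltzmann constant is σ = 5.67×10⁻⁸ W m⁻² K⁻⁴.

P ≈ 14.3 W

P = εσAT⁴ = 0.326 × 5.67×10⁻⁸ × 2.20×10^-5 × (2435)⁴ = 0.326 × 5.67×10⁻⁸ × 2.20×10^-5 × 3.52×10^13.
P = 14.3 W.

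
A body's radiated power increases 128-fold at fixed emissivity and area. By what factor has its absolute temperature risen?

P ∝ T⁴ ⇒ T ∝ P^(1/4), so T scales by (128)^(1/4) = 3.36.

factor ≈ 3.36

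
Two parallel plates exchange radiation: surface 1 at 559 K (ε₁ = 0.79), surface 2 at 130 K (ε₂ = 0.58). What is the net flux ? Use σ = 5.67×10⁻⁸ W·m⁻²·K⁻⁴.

q ≈ 2770 W/m²

For two large parallel gray plates, q = σ(T₁⁴ − T₂⁴) / (1/ε₁ + 1/ε₂ − 1).
1/ε₁ + 1/ε₂ − 1 = 1/0.79 + 1/0.58 − 1 = 1.990.
T₁⁴ − T₂⁴ = 9.76×10^10 − 2.86×10^8 = 9.74×10^10 K⁴.
q = 5.67×10⁻⁸ × 9.74×10^10 / 1.990 = 2770 W/m².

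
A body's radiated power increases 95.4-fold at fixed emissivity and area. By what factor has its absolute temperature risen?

P ∝ T⁴ ⇒ T ∝ P^(1/4), so T scales by (95.4)^(1/4) = 3.13.

factor ≈ 3.13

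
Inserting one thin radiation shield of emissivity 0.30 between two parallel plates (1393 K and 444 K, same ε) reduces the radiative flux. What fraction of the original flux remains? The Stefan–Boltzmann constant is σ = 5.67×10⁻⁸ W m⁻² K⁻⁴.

ratio ≈ 0.500

With N identical shields there are N+1 = 2 gaps in series, each with the same radiative resistance, so the flux falls to 1/(N+1) of its unshielded value.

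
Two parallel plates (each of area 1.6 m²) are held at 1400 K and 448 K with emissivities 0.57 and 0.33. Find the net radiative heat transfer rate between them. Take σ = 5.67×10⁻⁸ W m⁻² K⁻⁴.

Q ≈ 91100 W

For two large parallel gray plates, q = σ(T₁⁴ − T₂⁴) / (1/ε₁ + 1/ε₂ − 1).
1/ε₁ + 1/ε₂ − 1 = 1/0.57 + 1/0.33 − 1 = 3.785.
T₁⁴ − T₂⁴ = 3.84×10^12 − 4.03×10^10 = 3.80×10^12 K⁴.
q = 5.67×10⁻⁸ × 3.80×10^12 / 3.785 = 56900 W/m².
Q = q·A = 56900 × 1.6 = 91100 W.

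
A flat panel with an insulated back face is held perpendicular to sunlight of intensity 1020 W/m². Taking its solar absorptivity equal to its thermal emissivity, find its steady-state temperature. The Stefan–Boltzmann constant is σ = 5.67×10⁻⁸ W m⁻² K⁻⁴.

Absorbed flux αS = emitted flux εσT⁴ (one radiating face); with α = ε, T = (S/σ)^(1/4).
T = (1020 / 5.67×10⁻⁸)^(1/4) = (1.80×10^10)^(1/4).
T = 366 K.

T ≈ 366 K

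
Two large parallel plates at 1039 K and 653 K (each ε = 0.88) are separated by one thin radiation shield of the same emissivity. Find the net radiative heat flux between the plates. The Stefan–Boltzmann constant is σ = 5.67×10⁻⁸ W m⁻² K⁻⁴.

Each of the 2 gaps contributes resistance (2/ε − 1) = 2/0.88 − 1 = 1.273; total = 2.545.
q = σ(T₁⁴ − T₂⁴) / 2.545 = 5.67×10⁻⁸ × 9.84×10^11 / 2.545 = 21900 W/m².

q ≈ 21900 W/m²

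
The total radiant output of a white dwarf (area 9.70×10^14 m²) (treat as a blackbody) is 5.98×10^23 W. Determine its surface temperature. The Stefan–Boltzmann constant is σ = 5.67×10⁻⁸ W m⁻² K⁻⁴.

T ≈ 10200 K

From P = σAT⁴, T = (P / σA)^(1/4) = (5.98×10^23 / (5.67×10⁻⁸ × 9.70×10^14))^(1/4).
T = (1.09×10^16)^(1/4) = 10200 K.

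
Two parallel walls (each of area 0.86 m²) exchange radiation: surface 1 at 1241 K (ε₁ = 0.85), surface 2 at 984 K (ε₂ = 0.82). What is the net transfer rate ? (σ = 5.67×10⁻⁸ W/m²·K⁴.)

Q ≈ 50100 W

For two large parallel gray plates, q = σ(T₁⁴ − T₂⁴) / (1/ε₁ + 1/ε₂ − 1).
1/ε₁ + 1/ε₂ − 1 = 1/0.85 + 1/0.82 − 1 = 1.396.
T₁⁴ − T₂⁴ = 2.37×10^12 − 9.38×10^11 = 1.43×10^12 K⁴.
q = 5.67×10⁻⁸ × 1.43×10^12 / 1.396 = 58300 W/m².
Q = q·A = 58300 × 0.86 = 50100 W.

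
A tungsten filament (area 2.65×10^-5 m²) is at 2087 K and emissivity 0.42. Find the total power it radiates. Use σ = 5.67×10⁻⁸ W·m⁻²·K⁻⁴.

P ≈ 12.0 W

P = εσAT⁴ = 0.42 × 5.67×10⁻⁸ × 2.65×10^-5 × (2087)⁴ = 0.42 × 5.67×10⁻⁸ × 2.65×10^-5 × 1.90×10^13.
P = 12.0 W.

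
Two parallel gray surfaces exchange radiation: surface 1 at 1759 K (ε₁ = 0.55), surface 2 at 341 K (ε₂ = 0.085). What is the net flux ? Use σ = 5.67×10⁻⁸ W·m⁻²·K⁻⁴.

q ≈ 43100 W/m²

For two large parallel gray plates, q = σ(T₁⁴ − T₂⁴) / (1/ε₁ + 1/ε₂ − 1).
1/ε₁ + 1/ε₂ − 1 = 1/0.55 + 1/0.085 − 1 = 12.58.
T₁⁴ − T₂⁴ = 9.57×10^12 − 1.35×10^10 = 9.56×10^12 K⁴.
q = 5.67×10⁻⁸ × 9.56×10^12 / 12.58 = 43100 W/m².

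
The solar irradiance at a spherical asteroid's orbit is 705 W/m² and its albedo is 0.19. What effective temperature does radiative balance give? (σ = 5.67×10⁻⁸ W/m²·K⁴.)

Power absorbed = (1−a)S·πR²; power emitted = 4πR²σT⁴. Equating and cancelling πR²:
T = ((1−a)S / 4σ)^(1/4) = (571 / (4 × 5.67×10⁻⁸))^(1/4) = (2.52×10^9)^(1/4).
T = 224 K.

T ≈ 224 K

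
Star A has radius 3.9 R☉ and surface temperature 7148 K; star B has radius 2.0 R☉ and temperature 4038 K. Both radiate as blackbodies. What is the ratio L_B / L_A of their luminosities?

L_B/L_A ≈ 0.0268

L = 4πR²σT⁴ ∝ R²T⁴, so L_B/L_A = (2.0/3.9)² × (4038/7148)⁴ = 0.263 × 0.102 = 0.0268.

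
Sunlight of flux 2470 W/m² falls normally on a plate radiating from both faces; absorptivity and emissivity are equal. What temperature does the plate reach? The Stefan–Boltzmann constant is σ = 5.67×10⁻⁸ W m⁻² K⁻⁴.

Absorbed flux αS = emitted flux 2εσT⁴ per unit area; with α = ε this gives T = (S/2σ)^(1/4).
T = (2470 / (2 × 5.67×10⁻⁸))^(1/4) = (2.18×10^10)^(1/4).
T = 384 K.

T ≈ 384 K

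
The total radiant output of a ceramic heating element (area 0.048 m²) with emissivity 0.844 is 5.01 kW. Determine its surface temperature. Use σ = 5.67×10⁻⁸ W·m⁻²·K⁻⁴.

T ≈ 1220 K

From P = εσAT⁴, T = (P / εσA)^(1/4) = (5010 / (0.844 × 5.67×10⁻⁸ × 0.0480))^(1/4).
T = (2.18×10^12)^(1/4) = 1220 K.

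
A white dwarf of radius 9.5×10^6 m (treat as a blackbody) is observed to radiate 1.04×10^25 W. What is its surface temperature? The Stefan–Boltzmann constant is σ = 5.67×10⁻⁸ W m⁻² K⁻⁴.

A = 4πr² = 4π × (9.5×10^6)² = 1.13×10^15 m².
From P = σAT⁴, T = (P / σA)^(1/4) = (1.04×10^25 / (5.67×10⁻⁸ × 1.13×10^15))^(1/4).
T = (1.62×10^17)^(1/4) = 20100 K.

T ≈ 20100 K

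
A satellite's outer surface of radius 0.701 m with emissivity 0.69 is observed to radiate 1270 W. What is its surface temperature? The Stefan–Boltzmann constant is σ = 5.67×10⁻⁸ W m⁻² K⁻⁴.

T ≈ 269 K

A = 4πr² = 4π × (0.701)² = 6.18 m².
From P = εσAT⁴, T = (P / εσA)^(1/4) = (1270 / (0.69 × 5.67×10⁻⁸ × 6.18))^(1/4).
T = (5.26×10^9)^(1/4) = 269 K.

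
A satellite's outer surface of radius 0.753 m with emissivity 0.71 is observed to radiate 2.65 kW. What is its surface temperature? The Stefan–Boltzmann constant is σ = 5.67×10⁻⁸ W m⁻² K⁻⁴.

A = 4πr² = 4π × (0.753)² = 7.13 m².
From P = εσAT⁴, T = (P / εσA)^(1/4) = (2650 / (0.71 × 5.67×10⁻⁸ × 7.13))^(1/4).
T = (9.24×10^9)^(1/4) = 310 K.

T ≈ 310 K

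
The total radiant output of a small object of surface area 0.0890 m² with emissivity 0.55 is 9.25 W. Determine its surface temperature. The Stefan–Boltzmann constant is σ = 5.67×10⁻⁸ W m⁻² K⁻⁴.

T ≈ 240 K

From P = εσAT⁴, T = (P / εσA)^(1/4) = (9.25 / (0.55 × 5.67×10⁻⁸ × 0.0890))^(1/4).
T = (3.33×10^9)^(1/4) = 240 K.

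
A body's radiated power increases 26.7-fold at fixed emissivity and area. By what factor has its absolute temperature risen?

factor ≈ 2.27

P ∝ T⁴ ⇒ T ∝ P^(1/4), so T scales by (26.7)^(1/4) = 2.27.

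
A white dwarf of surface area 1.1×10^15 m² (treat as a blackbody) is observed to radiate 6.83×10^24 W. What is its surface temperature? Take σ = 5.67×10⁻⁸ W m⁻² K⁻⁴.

From P = σAT⁴, T = (P / σA)^(1/4) = (6.83×10^24 / (5.67×10⁻⁸ × 1.10×10^15))^(1/4).
T = (1.10×10^17)^(1/4) = 18200 K.

T ≈ 18200 K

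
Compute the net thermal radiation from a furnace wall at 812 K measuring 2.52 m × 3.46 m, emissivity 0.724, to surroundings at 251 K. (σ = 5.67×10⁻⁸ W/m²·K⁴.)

Q ≈ 1.54×10^5 W

A = 2.52 × 3.46 = 8.72 m².
Q = εσA(T⁴ − T_s⁴). T⁴ − T_s⁴ = (812)⁴ − (251)⁴ = 4.35×10^11 − 3.97×10^9 = 4.31×10^11 K⁴.
Q = 0.724 × 5.67×10⁻⁸ × 8.72 × 4.31×10^11 = 1.54×10^5 W.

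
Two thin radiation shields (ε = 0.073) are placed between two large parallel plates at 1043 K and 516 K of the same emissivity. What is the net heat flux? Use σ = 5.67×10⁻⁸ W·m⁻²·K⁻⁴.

q ≈ 797 W/m²

Each of the 3 gaps contributes resistance (2/ε − 1) = 2/0.073 − 1 = 26.40; total = 79.19.
q = σ(T₁⁴ − T₂⁴) / 79.19 = 5.67×10⁻⁸ × 1.11×10^12 / 79.19 = 797 W/m².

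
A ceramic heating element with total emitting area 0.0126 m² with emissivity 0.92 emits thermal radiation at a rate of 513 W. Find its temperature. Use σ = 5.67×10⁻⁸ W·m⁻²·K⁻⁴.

From P = εσAT⁴, T = (P / εσA)^(1/4) = (513 / (0.92 × 5.67×10⁻⁸ × 0.0126))^(1/4).
T = (7.81×10^11)^(1/4) = 940 K.

T ≈ 940 K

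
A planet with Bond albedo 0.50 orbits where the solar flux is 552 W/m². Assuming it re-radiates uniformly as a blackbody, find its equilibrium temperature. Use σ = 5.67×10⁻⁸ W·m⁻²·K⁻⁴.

Power absorbed = (1−a)S·πR²; power emitted = 4πR²σT⁴. Equating and cancelling πR²:
T = ((1−a)S / 4σ)^(1/4) = (276 / (4 × 5.67×10⁻⁸))^(1/4) = (1.22×10^9)^(1/4).
T = 187 K.

T ≈ 187 K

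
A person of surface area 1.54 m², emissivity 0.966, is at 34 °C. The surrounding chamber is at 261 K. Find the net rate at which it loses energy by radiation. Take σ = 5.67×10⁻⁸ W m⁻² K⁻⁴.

Q ≈ 358 W

Convert: 34 °C = 307 K.
Q = εσA(T⁴ − T_s⁴). T⁴ − T_s⁴ = (307)⁴ − (261)⁴ = 8.88×10^9 − 4.64×10^9 = 4.24×10^9 K⁴.
Q = 0.966 × 5.67×10⁻⁸ × 1.54 × 4.24×10^9 = 358 W.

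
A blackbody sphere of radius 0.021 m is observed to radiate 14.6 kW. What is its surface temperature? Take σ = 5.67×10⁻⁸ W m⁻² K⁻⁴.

T ≈ 2610 K

A = 4πr² = 4π × (0.021)² = 5.54×10^-3 m².
From P = σAT⁴, T = (P / σA)^(1/4) = (14600 / (5.67×10⁻⁸ × 5.54×10^-3))^(1/4).
T = (4.65×10^13)^(1/4) = 2610 K.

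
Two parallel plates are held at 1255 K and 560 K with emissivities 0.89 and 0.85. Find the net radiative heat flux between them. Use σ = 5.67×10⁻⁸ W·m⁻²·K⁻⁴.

For two large parallel gray plates, q = σ(T₁⁴ − T₂⁴) / (1/ε₁ + 1/ε₂ − 1).
1/ε₁ + 1/ε₂ − 1 = 1/0.89 + 1/0.85 − 1 = 1.300.
T₁⁴ − T₂⁴ = 2.48×10^12 − 9.83×10^10 = 2.38×10^12 K⁴.
q = 5.67×10⁻⁸ × 2.38×10^12 / 1.300 = 1.04×10^5 W/m².

q ≈ 1.04×10^5 W/m²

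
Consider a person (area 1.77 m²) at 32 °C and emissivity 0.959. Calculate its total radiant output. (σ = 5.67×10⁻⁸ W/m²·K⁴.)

P ≈ 833 W

32 °C = 305 K.
Stefan–Boltzmann: P = εσAT⁴ = 0.959 × 5.67×10⁻⁸ × 1.77 × (305)⁴ = 0.959 × 5.67×10⁻⁸ × 1.77 × 8.65×10^9.
P = 833 W.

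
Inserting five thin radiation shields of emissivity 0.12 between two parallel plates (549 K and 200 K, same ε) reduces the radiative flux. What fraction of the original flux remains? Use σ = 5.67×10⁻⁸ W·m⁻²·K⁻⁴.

ratio ≈ 0.167

With N identical shields there are N+1 = 6 gaps in series, each with the same radiative resistance, so the flux falls to 1/(N+1) of its unshielded value.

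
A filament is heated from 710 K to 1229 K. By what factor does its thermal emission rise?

P ∝ T⁴, so the ratio is (1229/710)⁴ = (1.731)⁴ = 8.98.

ratio ≈ 8.98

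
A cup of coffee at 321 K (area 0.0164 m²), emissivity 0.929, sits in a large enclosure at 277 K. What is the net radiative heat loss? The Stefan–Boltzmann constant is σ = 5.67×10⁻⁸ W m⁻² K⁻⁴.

Q = εσA(T⁴ − T_s⁴). T⁴ − T_s⁴ = (321)⁴ − (277)⁴ = 1.06×10^10 − 5.89×10^9 = 4.73×10^9 K⁴.
Q = 0.929 × 5.67×10⁻⁸ × 0.0164 × 4.73×10^9 = 4.09 W.

Q ≈ 4.09 W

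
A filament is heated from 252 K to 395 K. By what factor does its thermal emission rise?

P ∝ T⁴, so the ratio is (395/252)⁴ = (1.567)⁴ = 6.04.

ratio ≈ 6.04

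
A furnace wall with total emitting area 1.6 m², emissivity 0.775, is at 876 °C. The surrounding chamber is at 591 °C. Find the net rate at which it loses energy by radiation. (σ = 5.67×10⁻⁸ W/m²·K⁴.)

Q ≈ 83400 W

Convert: 876 °C = 1149 K; 591 °C = 864 K.
Q = εσA(T⁴ − T_s⁴). T⁴ − T_s⁴ = (1149)⁴ − (864)⁴ = 1.74×10^12 − 5.57×10^11 = 1.19×10^12 K⁴.
Q = 0.775 × 5.67×10⁻⁸ × 1.60 × 1.19×10^12 = 83400 W.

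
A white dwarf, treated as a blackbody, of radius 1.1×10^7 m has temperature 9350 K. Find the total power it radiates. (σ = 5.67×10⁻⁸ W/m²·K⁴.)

P ≈ 6.59×10^23 W

A = 4πr² = 4π × (1.1×10^7)² = 1.52×10^15 m².
P = σAT⁴ = 5.67×10⁻⁸ × 1.52×10^15 × (9350)⁴ = 5.67×10⁻⁸ × 1.52×10^15 × 7.64×10^15.
P = 6.59×10^23 W.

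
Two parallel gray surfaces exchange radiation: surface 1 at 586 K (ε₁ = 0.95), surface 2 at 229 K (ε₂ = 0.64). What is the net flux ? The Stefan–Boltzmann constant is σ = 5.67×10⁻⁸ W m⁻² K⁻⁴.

For two large parallel gray plates, q = σ(T₁⁴ − T₂⁴) / (1/ε₁ + 1/ε₂ − 1).
1/ε₁ + 1/ε₂ − 1 = 1/0.95 + 1/0.64 − 1 = 1.615.
T₁⁴ − T₂⁴ = 1.18×10^11 − 2.75×10^9 = 1.15×10^11 K⁴.
q = 5.67×10⁻⁸ × 1.15×10^11 / 1.615 = 4040 W/m².

q ≈ 4040 W/m²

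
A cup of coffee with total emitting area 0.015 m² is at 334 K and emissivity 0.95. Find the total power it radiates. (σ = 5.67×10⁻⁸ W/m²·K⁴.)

P ≈ 10.1 W

P = εσAT⁴ = 0.95 × 5.67×10⁻⁸ × 0.0150 × (334)⁴ = 0.95 × 5.67×10⁻⁸ × 0.0150 × 1.24×10^10.
P = 10.1 W.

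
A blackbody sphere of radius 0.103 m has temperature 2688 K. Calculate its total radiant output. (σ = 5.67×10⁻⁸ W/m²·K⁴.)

P ≈ 3.95×10^5 W

A = 4πr² = 4π × (0.103)² = 0.133 m².
P = σAT⁴ = 5.67×10⁻⁸ × 0.133 × (2688)⁴ = 5.67×10⁻⁸ × 0.133 × 5.22×10^13.
P = 3.95×10^5 W.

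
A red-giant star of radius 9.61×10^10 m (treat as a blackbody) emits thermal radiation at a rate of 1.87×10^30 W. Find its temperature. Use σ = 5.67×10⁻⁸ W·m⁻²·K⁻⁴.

T ≈ 4110 K

A = 4πr² = 4π × (9.61×10^10)² = 1.16×10^23 m².
From P = σAT⁴, T = (P / σA)^(1/4) = (1.87×10^30 / (5.67×10⁻⁸ × 1.16×10^23))^(1/4).
T = (2.84×10^14)^(1/4) = 4110 K.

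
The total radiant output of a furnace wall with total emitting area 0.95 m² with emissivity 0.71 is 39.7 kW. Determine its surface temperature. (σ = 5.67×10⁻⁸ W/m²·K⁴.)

T ≈ 1010 K

From P = εσAT⁴, T = (P / εσA)^(1/4) = (39700 / (0.71 × 5.67×10⁻⁸ × 0.950))^(1/4).
T = (1.04×10^12)^(1/4) = 1010 K.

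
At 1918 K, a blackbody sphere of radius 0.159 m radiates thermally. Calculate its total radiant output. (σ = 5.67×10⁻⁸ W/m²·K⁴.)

P ≈ 2.44×10^5 W

A = 4πr² = 4π × (0.159)² = 0.318 m².
P = σAT⁴ = 5.67×10⁻⁸ × 0.318 × (1918)⁴ = 5.67×10⁻⁸ × 0.318 × 1.35×10^13.
P = 2.44×10^5 W.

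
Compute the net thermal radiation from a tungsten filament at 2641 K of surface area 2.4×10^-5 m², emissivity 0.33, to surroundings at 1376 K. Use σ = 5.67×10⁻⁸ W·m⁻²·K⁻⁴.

Q ≈ 20.2 W

Q = εσA(T⁴ − T_s⁴). T⁴ − T_s⁴ = (2641)⁴ − (1376)⁴ = 4.86×10^13 − 3.58×10^12 = 4.51×10^13 K⁴.
Q = 0.33 × 5.67×10⁻⁸ × 2.40×10^-5 × 4.51×10^13 = 20.2 W.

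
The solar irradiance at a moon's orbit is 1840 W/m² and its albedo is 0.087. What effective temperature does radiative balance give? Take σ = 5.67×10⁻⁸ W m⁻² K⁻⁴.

Power absorbed = (1−a)S·πR²; power emitted = 4πR²σT⁴. Equating and cancelling πR²:
T = ((1−a)S / 4σ)^(1/4) = (1680 / (4 × 5.67×10⁻⁸))^(1/4) = (7.41×10^9)^(1/4).
T = 293 K.

T ≈ 293 K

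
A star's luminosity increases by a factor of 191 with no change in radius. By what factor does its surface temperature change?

P ∝ T⁴ ⇒ T ∝ P^(1/4), so T scales by (191)^(1/4) = 3.72.

factor ≈ 3.72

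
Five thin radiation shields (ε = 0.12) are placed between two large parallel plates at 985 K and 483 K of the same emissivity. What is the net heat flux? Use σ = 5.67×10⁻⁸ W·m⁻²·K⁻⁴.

q ≈ 535 W/m²

Each of the 6 gaps contributes resistance (2/ε − 1) = 2/0.12 − 1 = 15.67; total = 94.00.
q = σ(T₁⁴ − T₂⁴) / 94.00 = 5.67×10⁻⁸ × 8.87×10^11 / 94.00 = 535 W/m².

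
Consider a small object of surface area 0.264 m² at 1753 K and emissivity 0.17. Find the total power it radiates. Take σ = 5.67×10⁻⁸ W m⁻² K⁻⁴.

Stefan–Boltzmann: P = εσAT⁴ = 0.17 × 5.67×10⁻⁸ × 0.264 × (1753)⁴ = 0.17 × 5.67×10⁻⁸ × 0.264 × 9.44×10^12.
P = 24000 W.

P ≈ 24000 W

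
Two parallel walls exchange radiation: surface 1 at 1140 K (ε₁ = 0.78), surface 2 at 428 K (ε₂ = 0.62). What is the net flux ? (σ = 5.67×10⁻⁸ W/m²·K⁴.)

For two large parallel gray plates, q = σ(T₁⁴ − T₂⁴) / (1/ε₁ + 1/ε₂ − 1).
1/ε₁ + 1/ε₂ − 1 = 1/0.78 + 1/0.62 − 1 = 1.895.
T₁⁴ − T₂⁴ = 1.69×10^12 − 3.36×10^10 = 1.66×10^12 K⁴.
q = 5.67×10⁻⁸ × 1.66×10^12 / 1.895 = 49500 W/m².

q ≈ 49500 W/m²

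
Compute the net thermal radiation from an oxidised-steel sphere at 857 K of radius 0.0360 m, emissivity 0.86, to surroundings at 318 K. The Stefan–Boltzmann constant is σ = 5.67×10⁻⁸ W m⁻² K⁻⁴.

A = 4πr² = 4π × (0.0360)² = 0.0163 m².
Q = εσA(T⁴ − T_s⁴). T⁴ − T_s⁴ = (857)⁴ − (318)⁴ = 5.39×10^11 − 1.02×10^10 = 5.29×10^11 K⁴.
Q = 0.86 × 5.67×10⁻⁸ × 0.0163 × 5.29×10^11 = 420 W.

Q ≈ 420 W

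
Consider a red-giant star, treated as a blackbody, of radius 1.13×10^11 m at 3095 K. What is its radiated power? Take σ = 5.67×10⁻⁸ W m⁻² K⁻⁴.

P ≈ 8.35×10^29 W

A = 4πr² = 4π × (1.13×10^11)² = 1.60×10^23 m².
P = σAT⁴ = 5.67×10⁻⁸ × 1.60×10^23 × (3095)⁴ = 5.67×10⁻⁸ × 1.60×10^23 × 9.18×10^13.
P = 8.35×10^29 W.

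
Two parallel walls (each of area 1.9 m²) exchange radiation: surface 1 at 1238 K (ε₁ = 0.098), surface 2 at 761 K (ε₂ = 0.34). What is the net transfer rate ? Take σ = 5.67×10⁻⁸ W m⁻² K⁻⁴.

Q ≈ 17900 W

For two large parallel gray plates, q = σ(T₁⁴ − T₂⁴) / (1/ε₁ + 1/ε₂ − 1).
1/ε₁ + 1/ε₂ − 1 = 1/0.098 + 1/0.34 − 1 = 12.15.
T₁⁴ − T₂⁴ = 2.35×10^12 − 3.35×10^11 = 2.01×10^12 K⁴.
q = 5.67×10⁻⁸ × 2.01×10^12 / 12.15 = 9400 W/m².
Q = q·A = 9400 × 1.9 = 17900 W.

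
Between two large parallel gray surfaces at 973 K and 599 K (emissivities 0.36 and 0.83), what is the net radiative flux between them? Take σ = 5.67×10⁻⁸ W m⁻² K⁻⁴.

For two large parallel gray plates, q = σ(T₁⁴ − T₂⁴) / (1/ε₁ + 1/ε₂ − 1).
1/ε₁ + 1/ε₂ − 1 = 1/0.36 + 1/0.83 − 1 = 2.983.
T₁⁴ − T₂⁴ = 8.96×10^11 − 1.29×10^11 = 7.68×10^11 K⁴.
q = 5.67×10⁻⁸ × 7.68×10^11 / 2.983 = 14600 W/m².

q ≈ 14600 W/m²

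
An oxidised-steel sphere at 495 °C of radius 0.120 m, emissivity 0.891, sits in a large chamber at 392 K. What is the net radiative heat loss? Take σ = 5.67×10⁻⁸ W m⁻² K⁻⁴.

Q ≈ 2960 W

A = 4πr² = 4π × (0.120)² = 0.181 m².
Convert: 495 °C = 768 K.
Q = εσA(T⁴ − T_s⁴). T⁴ − T_s⁴ = (768)⁴ − (392)⁴ = 3.48×10^11 − 2.36×10^10 = 3.24×10^11 K⁴.
Q = 0.891 × 5.67×10⁻⁸ × 0.181 × 3.24×10^11 = 2960 W.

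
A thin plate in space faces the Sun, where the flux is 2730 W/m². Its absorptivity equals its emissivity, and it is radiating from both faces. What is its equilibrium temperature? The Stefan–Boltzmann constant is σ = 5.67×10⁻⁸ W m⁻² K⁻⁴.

Absorbed flux αS = emitted flux 2εσT⁴ per unit area; with α = ε this gives T = (S/2σ)^(1/4).
T = (2730 / (2 × 5.67×10⁻⁸))^(1/4) = (2.41×10^10)^(1/4).
T = 394 K.

T ≈ 394 K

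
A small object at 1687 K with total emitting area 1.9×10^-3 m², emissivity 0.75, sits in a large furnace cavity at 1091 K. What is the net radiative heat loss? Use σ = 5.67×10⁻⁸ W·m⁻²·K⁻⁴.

Q ≈ 540 W

Q = εσA(T⁴ − T_s⁴). T⁴ − T_s⁴ = (1687)⁴ − (1091)⁴ = 8.10×10^12 − 1.42×10^12 = 6.68×10^12 K⁴.
Q = 0.75 × 5.67×10⁻⁸ × 1.90×10^-3 × 6.68×10^12 = 540 W.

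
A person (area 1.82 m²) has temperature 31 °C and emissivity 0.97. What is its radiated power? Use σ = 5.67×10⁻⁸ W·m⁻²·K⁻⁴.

31 °C = 304 K.
Stefan–Boltzmann: P = εσAT⁴ = 0.97 × 5.67×10⁻⁸ × 1.82 × (304)⁴ = 0.97 × 5.67×10⁻⁸ × 1.82 × 8.54×10^9.
P = 855 W.

P ≈ 855 W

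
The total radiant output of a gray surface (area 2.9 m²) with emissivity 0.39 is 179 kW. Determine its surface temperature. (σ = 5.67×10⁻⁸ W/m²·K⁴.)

T ≈ 1290 K

From P = εσAT⁴, T = (P / εσA)^(1/4) = (1.79×10^5 / (0.39 × 5.67×10⁻⁸ × 2.90))^(1/4).
T = (2.79×10^12)^(1/4) = 1290 K.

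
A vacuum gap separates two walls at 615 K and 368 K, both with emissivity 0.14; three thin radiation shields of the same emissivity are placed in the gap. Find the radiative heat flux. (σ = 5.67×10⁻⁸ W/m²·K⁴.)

Each of the 4 gaps contributes resistance (2/ε − 1) = 2/0.14 − 1 = 13.29; total = 53.14.
q = σ(T₁⁴ − T₂⁴) / 53.14 = 5.67×10⁻⁸ × 1.25×10^11 / 53.14 = 133 W/m².

q ≈ 133 W/m²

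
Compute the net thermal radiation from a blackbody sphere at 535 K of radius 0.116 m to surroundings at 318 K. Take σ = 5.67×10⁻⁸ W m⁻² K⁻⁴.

Q ≈ 687 W

A = 4πr² = 4π × (0.116)² = 0.169 m².
Q = σA(T⁴ − T_s⁴). T⁴ − T_s⁴ = (535)⁴ − (318)⁴ = 8.19×10^10 − 1.02×10^10 = 7.17×10^10 K⁴.
Q = 5.67×10⁻⁸ × 0.169 × 7.17×10^10 = 687 W.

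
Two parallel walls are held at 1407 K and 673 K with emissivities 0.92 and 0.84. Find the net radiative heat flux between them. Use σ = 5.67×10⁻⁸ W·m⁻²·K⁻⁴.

For two large parallel gray plates, q = σ(T₁⁴ − T₂⁴) / (1/ε₁ + 1/ε₂ − 1).
1/ε₁ + 1/ε₂ − 1 = 1/0.92 + 1/0.84 − 1 = 1.277.
T₁⁴ − T₂⁴ = 3.92×10^12 − 2.05×10^11 = 3.71×10^12 K⁴.
q = 5.67×10⁻⁸ × 3.71×10^12 / 1.277 = 1.65×10^5 W/m².

q ≈ 1.65×10^5 W/m²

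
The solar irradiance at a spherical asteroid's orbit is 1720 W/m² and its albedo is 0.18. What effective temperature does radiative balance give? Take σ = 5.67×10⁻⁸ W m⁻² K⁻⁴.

T ≈ 281 K

Power absorbed = (1−a)S·πR²; power emitted = 4πR²σT⁴. Equating and cancelling πR²:
T = ((1−a)S / 4σ)^(1/4) = (1410 / (4 × 5.67×10⁻⁸))^(1/4) = (6.22×10^9)^(1/4).
T = 281 K.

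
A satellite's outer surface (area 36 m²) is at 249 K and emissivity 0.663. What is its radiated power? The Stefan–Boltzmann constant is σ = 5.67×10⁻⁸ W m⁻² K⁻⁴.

P ≈ 5200 W

Stefan–Boltzmann: P = εσAT⁴ = 0.663 × 5.67×10⁻⁸ × 36.0 × (249)⁴ = 0.663 × 5.67×10⁻⁸ × 36.0 × 3.84×10^9.
P = 5200 W.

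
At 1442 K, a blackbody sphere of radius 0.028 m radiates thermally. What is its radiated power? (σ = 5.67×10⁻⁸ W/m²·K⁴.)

A = 4πr² = 4π × (0.028)² = 9.85×10^-3 m².
P = σAT⁴ = 5.67×10⁻⁸ × 9.85×10^-3 × (1442)⁴ = 5.67×10⁻⁸ × 9.85×10^-3 × 4.32×10^12.
P = 2420 W.

P ≈ 2420 W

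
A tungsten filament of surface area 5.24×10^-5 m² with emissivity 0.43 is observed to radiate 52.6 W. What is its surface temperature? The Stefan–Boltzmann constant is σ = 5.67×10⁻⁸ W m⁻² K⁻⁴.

T ≈ 2530 K

From P = εσAT⁴, T = (P / εσA)^(1/4) = (52.6 / (0.43 × 5.67×10⁻⁸ × 5.24×10^-5))^(1/4).
T = (4.12×10^13)^(1/4) = 2530 K.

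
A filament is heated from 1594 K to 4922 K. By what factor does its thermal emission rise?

ratio ≈ 90.9

P ∝ T⁴, so the ratio is (4922/1594)⁴ = (3.088)⁴ = 90.9.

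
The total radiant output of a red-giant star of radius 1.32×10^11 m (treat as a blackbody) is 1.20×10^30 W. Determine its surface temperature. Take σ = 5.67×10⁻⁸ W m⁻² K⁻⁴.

T ≈ 3140 K

A = 4πr² = 4π × (1.32×10^11)² = 2.19×10^23 m².
From P = σAT⁴, T = (P / σA)^(1/4) = (1.20×10^30 / (5.67×10⁻⁸ × 2.19×10^23))^(1/4).
T = (9.67×10^13)^(1/4) = 3140 K.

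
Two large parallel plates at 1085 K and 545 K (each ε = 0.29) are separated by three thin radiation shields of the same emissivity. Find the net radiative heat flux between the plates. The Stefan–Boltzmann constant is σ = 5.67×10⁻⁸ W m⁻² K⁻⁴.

Each of the 4 gaps contributes resistance (2/ε − 1) = 2/0.29 − 1 = 5.897; total = 23.59.
q = σ(T₁⁴ − T₂⁴) / 23.59 = 5.67×10⁻⁸ × 1.30×10^12 / 23.59 = 3120 W/m².

q ≈ 3120 W/m²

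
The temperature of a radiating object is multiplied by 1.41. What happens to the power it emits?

P ∝ T⁴, so the power scales as (1.41)⁴ = 3.95.

factor ≈ 3.95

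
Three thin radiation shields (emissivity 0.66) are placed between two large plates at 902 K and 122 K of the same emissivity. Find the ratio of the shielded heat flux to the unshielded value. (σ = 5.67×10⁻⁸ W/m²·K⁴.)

With N identical shields there are N+1 = 4 gaps in series, each with the same radiative resistance, so the flux falls to 1/(N+1) of its unshielded value.

ratio ≈ 0.250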